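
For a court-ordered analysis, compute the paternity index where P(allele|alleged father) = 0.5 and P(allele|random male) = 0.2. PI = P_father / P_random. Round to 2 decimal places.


Paternity Index calculation:
PI = P(allele|father) / P(allele|random)
PI = 0.5 / 0.2
PI = 2.50

2.50


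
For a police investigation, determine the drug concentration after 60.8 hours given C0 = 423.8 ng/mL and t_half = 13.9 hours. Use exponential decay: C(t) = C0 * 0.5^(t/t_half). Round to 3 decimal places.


Drug concentration decay:
Number of half-lives = t / t_half = 60.8 / 13.9 = 4.374101
Decay factor = 0.5^4.374101 = 0.04822413
C(t) = 423.8 * 0.04822413 = 20.437 ng/mL

20.437


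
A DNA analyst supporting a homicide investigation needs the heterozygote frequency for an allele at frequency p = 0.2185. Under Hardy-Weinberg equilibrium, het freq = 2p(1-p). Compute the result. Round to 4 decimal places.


Hardy-Weinberg heterozygote frequency:
q = 1 - p = 1 - 0.2185 = 0.7815
2pq = 2 * 0.2185 * 0.7815 = 0.3415

0.3415


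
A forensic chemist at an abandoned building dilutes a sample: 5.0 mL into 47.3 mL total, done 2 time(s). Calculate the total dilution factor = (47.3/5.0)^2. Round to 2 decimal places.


Dilution factor calculation:
Single dilution = V_total / V_sample = 47.3 / 5.0 ≈ 9.46
Number of dilutions = 2
Total DF = (47.3 / 5.0)^2 (full precision, rounded at the end) = 89.49

89.49


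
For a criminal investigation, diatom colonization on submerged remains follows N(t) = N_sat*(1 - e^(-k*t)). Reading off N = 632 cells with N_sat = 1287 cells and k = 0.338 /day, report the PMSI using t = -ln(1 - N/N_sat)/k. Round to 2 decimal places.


PMSI from diatom colonization curve:
N / N_sat = 632 / 1287 = 0.491064
1 - N/N_sat = 0.508936
ln(1 - N/N_sat) = -0.675433
t = -ln(1 - N/N_sat) / k = -(-0.675433) / 0.338 = 2.00 days

2.00


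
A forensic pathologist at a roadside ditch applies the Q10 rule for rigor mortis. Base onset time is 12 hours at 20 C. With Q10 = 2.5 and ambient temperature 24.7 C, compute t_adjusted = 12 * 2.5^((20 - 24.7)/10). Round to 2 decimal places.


Rigor mortis time adjustment:
Exponent = (T_ref - T_actual) / 10 = (20 - 24.7) / 10 = -0.47
Q10 factor = 2.5^-0.47 = 0.65008
t_adjusted = 12 * 0.65008 = 7.80 hours

7.80


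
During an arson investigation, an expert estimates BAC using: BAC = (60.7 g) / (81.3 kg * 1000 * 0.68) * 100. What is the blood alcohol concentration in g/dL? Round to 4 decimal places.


Applying the Widmark formula:
BAC = (dose_g / (body_wt * 1000 * r)) * 100
Denominator = 81.3 * 1000 * 0.68 = 55284
BAC = (60.7 / 55284) * 100
BAC = 0.1098 g/dL

0.1098


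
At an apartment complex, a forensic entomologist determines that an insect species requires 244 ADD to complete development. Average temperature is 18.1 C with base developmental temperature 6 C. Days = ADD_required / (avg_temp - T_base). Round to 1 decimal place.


Insect development time:
Effective temperature = avg_temp - T_base = 18.1 - 6 = 12.1 C
Days = ADD / effective_temp = 244 / 12.1 = 20.2 days

20.2


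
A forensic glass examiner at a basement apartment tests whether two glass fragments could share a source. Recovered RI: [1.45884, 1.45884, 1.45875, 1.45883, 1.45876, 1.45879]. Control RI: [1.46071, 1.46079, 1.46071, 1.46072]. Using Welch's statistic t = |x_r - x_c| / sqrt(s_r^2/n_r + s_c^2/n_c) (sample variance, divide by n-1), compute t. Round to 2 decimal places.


Welch's t-criterion for glass RI comparison:
Recovered mean = sum / n_r = 8.75281 / 6 = 1.4588017
Control mean = sum / n_c = 5.84293 / 4 = 1.4607325
Recovered sample variance s_r^2 = 1.65667e-09
Control sample variance s_c^2 = 1.49167e-09
Welch SE (unpooled) = sqrt(s_r^2/n_r + s_c^2/n_c) = sqrt(2.76111e-10 + 3.72917e-10) = sqrt(6.49028e-10) = 2.5476e-05
|mean_r - mean_c| = 0.00193083
t = 0.00193083 / 2.5476e-05 = 75.79

75.79


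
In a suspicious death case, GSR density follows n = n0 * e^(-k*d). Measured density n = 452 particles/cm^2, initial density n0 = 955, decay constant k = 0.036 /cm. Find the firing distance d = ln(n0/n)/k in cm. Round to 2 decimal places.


GSR distance calculation:
n0/n = 955 / 452 = 2.112832
ln(n0/n) = 0.748029
d = 0.748029 / 0.036 = 20.78 cm

20.78


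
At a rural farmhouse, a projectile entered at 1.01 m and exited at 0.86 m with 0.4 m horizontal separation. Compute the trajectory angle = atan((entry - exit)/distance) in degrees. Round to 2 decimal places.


Bullet trajectory angle:
Height difference = 1.01 - 0.86 = 0.15 m
angle = atan(0.15 / 0.4)
angle = atan(0.375)
angle = 20.56 degrees

20.56


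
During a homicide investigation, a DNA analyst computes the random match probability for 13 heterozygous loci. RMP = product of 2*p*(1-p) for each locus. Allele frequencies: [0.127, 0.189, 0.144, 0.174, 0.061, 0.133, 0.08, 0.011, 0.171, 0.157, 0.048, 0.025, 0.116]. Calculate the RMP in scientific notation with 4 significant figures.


Computing RMP for 13 loci:
Locus 1: 2 * 0.127 * 0.873 = 0.221742
Locus 2: 2 * 0.189 * 0.811 = 0.306558
Locus 3: 2 * 0.144 * 0.856 = 0.246528
Locus 4: 2 * 0.174 * 0.826 = 0.287448
Locus 5: 2 * 0.061 * 0.939 = 0.114558
Locus 6: 2 * 0.133 * 0.867 = 0.230622
Locus 7: 2 * 0.08 * 0.92 = 0.1472
Locus 8: 2 * 0.011 * 0.989 = 0.021758
Locus 9: 2 * 0.171 * 0.829 = 0.283518
Locus 10: 2 * 0.157 * 0.843 = 0.264702
Locus 11: 2 * 0.048 * 0.952 = 0.091392
Locus 12: 2 * 0.025 * 0.975 = 0.04875
Locus 13: 2 * 0.116 * 0.884 = 0.205088
RMP = 2.795e-11

2.795e-11


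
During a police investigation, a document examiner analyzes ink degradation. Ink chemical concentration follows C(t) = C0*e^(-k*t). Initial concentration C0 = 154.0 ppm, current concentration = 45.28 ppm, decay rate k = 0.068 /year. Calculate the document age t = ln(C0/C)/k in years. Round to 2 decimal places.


Document age estimation:
C0/C = 154.0 / 45.28 = 3.40106
ln(C0/C) = 1.224087
t = 1.224087 / 0.068 = 18.00 years

18.00


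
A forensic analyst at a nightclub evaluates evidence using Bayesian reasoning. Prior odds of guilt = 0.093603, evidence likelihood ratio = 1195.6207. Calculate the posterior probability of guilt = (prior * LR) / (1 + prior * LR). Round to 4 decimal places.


Bayesian evidence evaluation:
Posterior odds = prior_odds * LR = 0.093603 * 1195.6207 = 111.9137
Posterior probability = posterior_odds / (1 + posterior_odds)
= 111.9137 / (1 + 111.9137)
= 111.9137 / 112.9137
= 0.9911

0.9911


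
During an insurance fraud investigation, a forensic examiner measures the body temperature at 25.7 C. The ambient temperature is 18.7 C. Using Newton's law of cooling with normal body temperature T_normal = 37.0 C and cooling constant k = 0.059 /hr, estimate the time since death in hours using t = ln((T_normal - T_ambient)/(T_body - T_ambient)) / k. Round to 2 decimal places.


Using Newton's law of cooling:
t = ln((T_normal - T_ambient) / (T_body - T_ambient)) / k
T_normal - T_ambient = 18.3
T_body - T_ambient = 7.0
Ratio = 2.614286
ln(ratio) = 0.960991
t = 0.960991 / 0.059 = 16.29 hours

16.29


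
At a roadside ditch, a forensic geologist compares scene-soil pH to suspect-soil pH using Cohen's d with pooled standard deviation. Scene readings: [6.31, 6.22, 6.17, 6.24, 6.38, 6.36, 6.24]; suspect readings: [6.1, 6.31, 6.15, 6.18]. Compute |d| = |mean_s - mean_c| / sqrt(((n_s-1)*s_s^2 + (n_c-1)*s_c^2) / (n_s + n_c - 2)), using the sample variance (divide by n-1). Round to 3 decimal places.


Pooled-variance Cohen's d for soil pH comparison:
Scene mean = 43.92 / 7 = 6.274286
Suspect mean = 24.74 / 4 = 6.185
Scene sample variance s_s^2 = 0.005995
Suspect sample variance s_c^2 = 0.008033
Pooled variance = ((n_s-1)*s_s^2 + (n_c-1)*s_c^2) / (n_s + n_c - 2) = 0.006675
Pooled SD = sqrt(0.006675) = 0.081701
Mean difference = 0.089286
|d| = |0.089286| / 0.081701 = 1.093

1.093


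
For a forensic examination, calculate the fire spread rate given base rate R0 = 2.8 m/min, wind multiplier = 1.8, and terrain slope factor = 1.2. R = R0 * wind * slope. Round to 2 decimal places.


Fire spread rate calculation:
R = R0 * wind_factor * slope_factor
= 2.8 * 1.8 * 1.2
= 5.04 * 1.2
= 6.05 m/min

6.05


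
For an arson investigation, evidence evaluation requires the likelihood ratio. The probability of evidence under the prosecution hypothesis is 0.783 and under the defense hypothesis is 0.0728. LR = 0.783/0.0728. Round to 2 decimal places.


Likelihood ratio calculation:
LR = P(E|Hp) / P(E|Hd)
LR = 0.783 / 0.0728
LR = 10.76

10.76


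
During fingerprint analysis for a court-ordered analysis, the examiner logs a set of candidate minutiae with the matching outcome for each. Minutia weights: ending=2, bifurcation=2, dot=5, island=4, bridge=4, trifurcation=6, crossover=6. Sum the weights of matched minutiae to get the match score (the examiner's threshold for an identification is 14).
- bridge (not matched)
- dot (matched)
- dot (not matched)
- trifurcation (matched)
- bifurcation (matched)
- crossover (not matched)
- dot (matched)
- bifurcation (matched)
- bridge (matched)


Weighted minutiae match score:
  bridge: not matched, +0
  dot: matched, +5 (running total 5)
  dot: not matched, +0
  trifurcation: matched, +6 (running total 11)
  bifurcation: matched, +2 (running total 13)
  crossover: not matched, +0
  dot: matched, +5 (running total 18)
  bifurcation: matched, +2 (running total 20)
  bridge: matched, +4 (running total 24)
Total score = 24
Threshold = 14; verdict = identification

24


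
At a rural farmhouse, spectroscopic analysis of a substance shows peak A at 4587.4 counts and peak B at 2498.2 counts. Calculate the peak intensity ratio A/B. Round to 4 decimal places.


Spectral peak ratio:
Peak A = 4587.4 counts
Peak B = 2498.2 counts
Ratio = 4587.4 / 2498.2 = 1.8363

1.8363


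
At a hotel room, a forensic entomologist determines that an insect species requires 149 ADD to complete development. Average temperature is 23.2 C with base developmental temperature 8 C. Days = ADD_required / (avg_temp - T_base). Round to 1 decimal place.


Insect development time:
Effective temperature = avg_temp - T_base = 23.2 - 8 = 15.2 C
Days = ADD / effective_temp = 149 / 15.2 = 9.8 days

9.8


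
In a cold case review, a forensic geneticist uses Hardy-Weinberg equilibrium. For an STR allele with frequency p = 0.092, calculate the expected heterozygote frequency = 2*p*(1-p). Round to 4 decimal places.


Hardy-Weinberg heterozygote frequency:
q = 1 - p = 1 - 0.092 = 0.908
2pq = 2 * 0.092 * 0.908 = 0.1671

0.1671


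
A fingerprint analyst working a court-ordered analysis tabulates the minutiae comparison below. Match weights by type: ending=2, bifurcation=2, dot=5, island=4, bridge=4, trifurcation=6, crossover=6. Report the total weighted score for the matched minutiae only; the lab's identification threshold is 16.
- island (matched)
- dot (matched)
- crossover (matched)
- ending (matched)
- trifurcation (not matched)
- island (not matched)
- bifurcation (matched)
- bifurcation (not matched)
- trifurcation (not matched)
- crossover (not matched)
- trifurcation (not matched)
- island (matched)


Weighted minutiae match score:
  island: matched, +4 (running total 4)
  dot: matched, +5 (running total 9)
  crossover: matched, +6 (running total 15)
  ending: matched, +2 (running total 17)
  trifurcation: not matched, +0
  island: not matched, +0
  bifurcation: matched, +2 (running total 19)
  bifurcation: not matched, +0
  trifurcation: not matched, +0
  crossover: not matched, +0
  trifurcation: not matched, +0
  island: matched, +4 (running total 23)
Total score = 23
Threshold = 16; verdict = identification

23


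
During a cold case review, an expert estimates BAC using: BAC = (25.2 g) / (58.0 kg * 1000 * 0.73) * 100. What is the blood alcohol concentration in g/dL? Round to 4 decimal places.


Applying the Widmark formula:
BAC = (dose_g / (body_wt * 1000 * r)) * 100
Denominator = 58.0 * 1000 * 0.73 = 42340
BAC = (25.2 / 42340) * 100
BAC = 0.0595 g/dL

0.0595


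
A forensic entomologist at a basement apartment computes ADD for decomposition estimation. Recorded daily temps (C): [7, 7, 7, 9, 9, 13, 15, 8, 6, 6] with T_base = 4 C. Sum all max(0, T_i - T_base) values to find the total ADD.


Computing ADD day by day:
Day 1: max(0, 7 - 4) = 3
Day 2: max(0, 7 - 4) = 3
Day 3: max(0, 7 - 4) = 3
Day 4: max(0, 9 - 4) = 5
Day 5: max(0, 9 - 4) = 5
Day 6: max(0, 13 - 4) = 9
Day 7: max(0, 15 - 4) = 11
Day 8: max(0, 8 - 4) = 4
Day 9: max(0, 6 - 4) = 2
Day 10: max(0, 6 - 4) = 2
Total ADD = 47

47


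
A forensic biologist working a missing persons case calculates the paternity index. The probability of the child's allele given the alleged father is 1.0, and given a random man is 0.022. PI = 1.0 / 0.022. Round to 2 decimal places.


Paternity Index calculation:
PI = P(allele|father) / P(allele|random)
PI = 1.0 / 0.022
PI = 45.45

45.45


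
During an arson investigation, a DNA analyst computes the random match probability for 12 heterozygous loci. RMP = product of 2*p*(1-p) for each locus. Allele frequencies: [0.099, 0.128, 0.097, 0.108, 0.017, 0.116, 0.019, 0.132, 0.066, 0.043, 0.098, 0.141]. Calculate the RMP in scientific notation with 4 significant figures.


Computing RMP for 12 loci:
Locus 1: 2 * 0.099 * 0.901 = 0.178398
Locus 2: 2 * 0.128 * 0.872 = 0.223232
Locus 3: 2 * 0.097 * 0.903 = 0.175182
Locus 4: 2 * 0.108 * 0.892 = 0.192672
Locus 5: 2 * 0.017 * 0.983 = 0.033422
Locus 6: 2 * 0.116 * 0.884 = 0.205088
Locus 7: 2 * 0.019 * 0.981 = 0.037278
Locus 8: 2 * 0.132 * 0.868 = 0.229152
Locus 9: 2 * 0.066 * 0.934 = 0.123288
Locus 10: 2 * 0.043 * 0.957 = 0.082302
Locus 11: 2 * 0.098 * 0.902 = 0.176792
Locus 12: 2 * 0.141 * 0.859 = 0.242238
RMP = 3.420e-11

3.420e-11


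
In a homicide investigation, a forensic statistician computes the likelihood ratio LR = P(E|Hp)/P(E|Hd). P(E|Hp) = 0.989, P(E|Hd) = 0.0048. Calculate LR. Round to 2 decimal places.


Likelihood ratio calculation:
LR = P(E|Hp) / P(E|Hd)
LR = 0.989 / 0.0048
LR = 206.04

206.04


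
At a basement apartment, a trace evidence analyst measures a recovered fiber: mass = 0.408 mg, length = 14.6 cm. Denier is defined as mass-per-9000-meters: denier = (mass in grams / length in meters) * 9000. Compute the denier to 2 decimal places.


Denier calculation:
Mass in grams = 0.408 mg / 1000 = 0.000408 g
Length in meters = 14.6 cm / 100 = 0.146 m
Linear density = mass / length = 0.000408 / 0.146 = 0.00279452 g/m
Denier = (g/m) * 9000 = 0.00279452 * 9000 = 25.15

25.15


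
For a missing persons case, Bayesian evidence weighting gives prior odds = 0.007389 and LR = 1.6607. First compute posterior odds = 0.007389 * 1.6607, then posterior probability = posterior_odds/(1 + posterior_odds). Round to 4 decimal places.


Bayesian evidence evaluation:
Posterior odds = prior_odds * LR = 0.007389 * 1.6607 = 0.01227091
Posterior probability = posterior_odds / (1 + posterior_odds)
= 0.01227091 / (1 + 0.01227091)
= 0.01227091 / 1.01227091
= 0.0121

0.0121


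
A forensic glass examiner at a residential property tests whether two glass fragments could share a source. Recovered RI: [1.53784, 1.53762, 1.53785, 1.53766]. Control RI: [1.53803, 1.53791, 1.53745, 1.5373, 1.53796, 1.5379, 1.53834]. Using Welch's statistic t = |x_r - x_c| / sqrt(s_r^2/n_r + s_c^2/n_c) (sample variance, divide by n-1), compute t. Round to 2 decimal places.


Welch's t-criterion for glass RI comparison:
Recovered mean = sum / n_r = 6.15097 / 4 = 1.5377425
Control mean = sum / n_c = 10.76489 / 7 = 1.5378414
Recovered sample variance s_r^2 = 1.42917e-08
Control sample variance s_c^2 = 1.25448e-07
Welch SE (unpooled) = sqrt(s_r^2/n_r + s_c^2/n_c) = sqrt(3.57292e-09 + 1.79211e-08) = sqrt(2.1494e-08) = 0.000146608
|mean_r - mean_c| = 9.89286e-05
t = 9.89286e-05 / 0.000146608 = 0.67

0.67


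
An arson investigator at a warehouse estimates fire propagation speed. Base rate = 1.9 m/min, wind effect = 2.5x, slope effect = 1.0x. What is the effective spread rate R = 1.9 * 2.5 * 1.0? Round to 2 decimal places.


Fire spread rate calculation:
R = R0 * wind_factor * slope_factor
= 1.9 * 2.5 * 1.0
= 4.75 * 1.0
= 4.75 m/min

4.75


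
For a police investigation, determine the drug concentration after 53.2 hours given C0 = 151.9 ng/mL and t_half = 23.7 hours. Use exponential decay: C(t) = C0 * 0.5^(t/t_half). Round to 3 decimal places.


Drug concentration decay:
Number of half-lives = t / t_half = 53.2 / 23.7 = 2.244726
Decay factor = 0.5^2.244726 = 0.21099402
C(t) = 151.9 * 0.21099402 = 32.050 ng/mL

32.050


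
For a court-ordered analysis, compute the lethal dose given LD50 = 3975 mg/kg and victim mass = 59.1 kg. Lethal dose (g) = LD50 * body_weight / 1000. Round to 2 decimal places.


Lethal dose calculation:
Lethal dose = LD50 * body_weight / 1000
= 3975 * 59.1 / 1000
= 234922.5 / 1000
= 234.92 g

234.92


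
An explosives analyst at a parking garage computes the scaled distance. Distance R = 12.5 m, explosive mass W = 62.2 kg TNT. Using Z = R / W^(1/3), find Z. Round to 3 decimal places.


Scaled distance calculation:
W^(1/3) = 62.2^(1/3) = 3.962143
Z = R / W^(1/3) = 12.5 / 3.962143
Z = 3.155 m/kg^(1/3)

3.155


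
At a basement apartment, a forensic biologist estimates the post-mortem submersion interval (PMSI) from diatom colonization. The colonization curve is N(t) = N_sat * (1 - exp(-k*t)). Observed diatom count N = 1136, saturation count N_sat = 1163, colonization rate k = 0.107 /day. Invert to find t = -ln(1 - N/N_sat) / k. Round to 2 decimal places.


PMSI from diatom colonization curve:
N / N_sat = 1136 / 1163 = 0.976784
1 - N/N_sat = 0.023216
ln(1 - N/N_sat) = -3.762914
t = -ln(1 - N/N_sat) / k = -(-3.762914) / 0.107 = 35.17 days

35.17


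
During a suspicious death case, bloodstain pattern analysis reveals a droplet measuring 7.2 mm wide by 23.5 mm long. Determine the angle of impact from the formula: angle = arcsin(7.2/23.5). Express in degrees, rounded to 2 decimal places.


Blood spatter impact angle calculation:
width / length = 7.2 / 23.5 = 0.306383
angle = arcsin(0.306383)
angle = 17.84 degrees

17.84


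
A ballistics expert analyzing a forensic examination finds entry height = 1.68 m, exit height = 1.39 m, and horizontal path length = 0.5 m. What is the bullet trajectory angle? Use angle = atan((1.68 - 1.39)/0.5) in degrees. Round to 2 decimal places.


Bullet trajectory angle:
Height difference = 1.68 - 1.39 = 0.29 m
angle = atan(0.29 / 0.5)
angle = atan(0.58)
angle = 30.11 degrees

30.11


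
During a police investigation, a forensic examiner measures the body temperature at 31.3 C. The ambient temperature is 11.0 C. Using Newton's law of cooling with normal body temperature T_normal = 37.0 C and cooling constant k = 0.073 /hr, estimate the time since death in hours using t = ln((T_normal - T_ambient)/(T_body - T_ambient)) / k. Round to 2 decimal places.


Using Newton's law of cooling:
t = ln((T_normal - T_ambient) / (T_body - T_ambient)) / k
T_normal - T_ambient = 26.0
T_body - T_ambient = 20.3
Ratio = 1.280788
ln(ratio) = 0.247476
t = 0.247476 / 0.073 = 3.39 hours

3.39


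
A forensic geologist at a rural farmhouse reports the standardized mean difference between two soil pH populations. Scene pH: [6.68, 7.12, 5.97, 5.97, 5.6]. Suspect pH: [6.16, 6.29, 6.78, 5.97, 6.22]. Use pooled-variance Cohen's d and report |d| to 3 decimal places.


Pooled-variance Cohen's d for soil pH comparison:
Scene mean = 31.34 / 5 = 6.268
Suspect mean = 31.42 / 5 = 6.284
Scene sample variance s_s^2 = 0.37987
Suspect sample variance s_c^2 = 0.09103
Pooled variance = ((n_s-1)*s_s^2 + (n_c-1)*s_c^2) / (n_s + n_c - 2) = 0.23545
Pooled SD = sqrt(0.23545) = 0.485232
Mean difference = -0.016
|d| = |-0.016| / 0.485232 = 0.033

0.033


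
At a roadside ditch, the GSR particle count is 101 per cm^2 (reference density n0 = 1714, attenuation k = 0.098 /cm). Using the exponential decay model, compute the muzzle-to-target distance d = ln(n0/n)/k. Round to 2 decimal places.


GSR distance calculation:
n0/n = 1714 / 101 = 16.970297
ln(n0/n) = 2.831465
d = 2.831465 / 0.098 = 28.89 cm

28.89


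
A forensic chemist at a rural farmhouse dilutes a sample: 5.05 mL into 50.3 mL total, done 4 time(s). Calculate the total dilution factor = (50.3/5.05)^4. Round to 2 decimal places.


Dilution factor calculation:
Single dilution = V_total / V_sample = 50.3 / 5.05 ≈ 9.960396
Number of dilutions = 4
Total DF = (50.3 / 5.05)^4 (full precision, rounded at the end) = 9842.52

9842.52


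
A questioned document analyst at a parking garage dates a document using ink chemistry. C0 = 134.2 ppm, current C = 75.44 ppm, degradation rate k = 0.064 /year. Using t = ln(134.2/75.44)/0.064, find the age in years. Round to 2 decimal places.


Document age estimation:
C0/C = 134.2 / 75.44 = 1.778897
ln(C0/C) = 0.575994
t = 0.575994 / 0.064 = 9.00 years

9.00


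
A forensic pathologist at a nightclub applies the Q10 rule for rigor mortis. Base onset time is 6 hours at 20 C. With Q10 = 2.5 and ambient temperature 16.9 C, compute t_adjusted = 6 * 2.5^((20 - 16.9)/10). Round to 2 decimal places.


Rigor mortis time adjustment:
Exponent = (T_ref - T_actual) / 10 = (20 - 16.9) / 10 = 0.31
Q10 factor = 2.5^0.31 = 1.3285
t_adjusted = 6 * 1.3285 = 7.97 hours

7.97


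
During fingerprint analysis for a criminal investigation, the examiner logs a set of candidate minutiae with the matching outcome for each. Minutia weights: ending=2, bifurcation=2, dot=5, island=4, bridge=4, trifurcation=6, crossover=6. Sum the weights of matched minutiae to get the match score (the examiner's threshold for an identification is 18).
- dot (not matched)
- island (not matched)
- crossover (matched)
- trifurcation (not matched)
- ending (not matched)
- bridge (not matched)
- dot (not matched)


Weighted minutiae match score:
  dot: not matched, +0
  island: not matched, +0
  crossover: matched, +6 (running total 6)
  trifurcation: not matched, +0
  ending: not matched, +0
  bridge: not matched, +0
  dot: not matched, +0
Total score = 6
Threshold = 18; verdict = inconclusive

6


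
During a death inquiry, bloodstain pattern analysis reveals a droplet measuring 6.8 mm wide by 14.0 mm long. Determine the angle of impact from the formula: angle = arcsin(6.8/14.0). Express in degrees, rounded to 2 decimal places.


Blood spatter impact angle calculation:
width / length = 6.8 / 14.0 = 0.485714
angle = arcsin(0.485714)
angle = 29.06 degrees

29.06


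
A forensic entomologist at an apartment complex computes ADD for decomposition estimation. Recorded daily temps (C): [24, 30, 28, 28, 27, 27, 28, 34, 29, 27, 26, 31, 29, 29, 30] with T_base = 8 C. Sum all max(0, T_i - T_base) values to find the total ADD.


Computing ADD day by day:
Day 1: max(0, 24 - 8) = 16
Day 2: max(0, 30 - 8) = 22
Day 3: max(0, 28 - 8) = 20
Day 4: max(0, 28 - 8) = 20
Day 5: max(0, 27 - 8) = 19
Day 6: max(0, 27 - 8) = 19
Day 7: max(0, 28 - 8) = 20
Day 8: max(0, 34 - 8) = 26
Day 9: max(0, 29 - 8) = 21
Day 10: max(0, 27 - 8) = 19
Day 11: max(0, 26 - 8) = 18
Day 12: max(0, 31 - 8) = 23
Day 13: max(0, 29 - 8) = 21
Day 14: max(0, 29 - 8) = 21
Day 15: max(0, 30 - 8) = 22
Total ADD = 307

307


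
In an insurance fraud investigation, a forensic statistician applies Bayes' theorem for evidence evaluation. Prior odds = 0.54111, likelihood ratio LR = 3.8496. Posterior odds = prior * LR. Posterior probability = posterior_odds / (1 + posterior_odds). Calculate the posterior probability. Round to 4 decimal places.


Bayesian evidence evaluation:
Posterior odds = prior_odds * LR = 0.54111 * 3.8496 = 2.083057
Posterior probability = posterior_odds / (1 + posterior_odds)
= 2.083057 / (1 + 2.083057)
= 2.083057 / 3.083057
= 0.6756

0.6756


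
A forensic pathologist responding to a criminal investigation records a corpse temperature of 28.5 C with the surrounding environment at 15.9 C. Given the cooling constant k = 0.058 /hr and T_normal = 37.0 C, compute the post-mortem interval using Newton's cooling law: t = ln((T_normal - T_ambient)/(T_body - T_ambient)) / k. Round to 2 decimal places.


Using Newton's law of cooling:
t = ln((T_normal - T_ambient) / (T_body - T_ambient)) / k
T_normal - T_ambient = 21.1
T_body - T_ambient = 12.6
Ratio = 1.674603
ln(ratio) = 0.515576
t = 0.515576 / 0.058 = 8.89 hours

8.89


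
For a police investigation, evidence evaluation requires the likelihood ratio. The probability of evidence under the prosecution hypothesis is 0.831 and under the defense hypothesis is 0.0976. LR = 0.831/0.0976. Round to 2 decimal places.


Likelihood ratio calculation:
LR = P(E|Hp) / P(E|Hd)
LR = 0.831 / 0.0976
LR = 8.51

8.51


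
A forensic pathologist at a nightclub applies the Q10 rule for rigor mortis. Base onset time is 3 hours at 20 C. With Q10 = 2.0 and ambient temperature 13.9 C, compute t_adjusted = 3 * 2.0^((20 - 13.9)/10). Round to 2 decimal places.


Rigor mortis time adjustment:
Exponent = (T_ref - T_actual) / 10 = (20 - 13.9) / 10 = 0.61
Q10 factor = 2.0^0.61 = 1.52626
t_adjusted = 3 * 1.52626 = 4.58 hours

4.58


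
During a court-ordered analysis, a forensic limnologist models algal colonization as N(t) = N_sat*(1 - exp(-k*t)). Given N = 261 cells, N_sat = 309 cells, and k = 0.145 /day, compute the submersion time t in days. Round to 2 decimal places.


PMSI from diatom colonization curve:
N / N_sat = 261 / 309 = 0.84466
1 - N/N_sat = 0.15534
ln(1 - N/N_sat) = -1.862139
t = -ln(1 - N/N_sat) / k = -(-1.862139) / 0.145 = 12.84 days

12.84


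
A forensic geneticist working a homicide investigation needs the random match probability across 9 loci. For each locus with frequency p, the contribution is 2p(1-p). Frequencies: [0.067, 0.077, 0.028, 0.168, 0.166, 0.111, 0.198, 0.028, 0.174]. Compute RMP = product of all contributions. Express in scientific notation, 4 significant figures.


Computing RMP for 9 loci:
Locus 1: 2 * 0.067 * 0.933 = 0.125022
Locus 2: 2 * 0.077 * 0.923 = 0.142142
Locus 3: 2 * 0.028 * 0.972 = 0.054432
Locus 4: 2 * 0.168 * 0.832 = 0.279552
Locus 5: 2 * 0.166 * 0.834 = 0.276888
Locus 6: 2 * 0.111 * 0.889 = 0.197358
Locus 7: 2 * 0.198 * 0.802 = 0.317592
Locus 8: 2 * 0.028 * 0.972 = 0.054432
Locus 9: 2 * 0.174 * 0.826 = 0.287448
RMP = 7.343e-08

7.343e-08


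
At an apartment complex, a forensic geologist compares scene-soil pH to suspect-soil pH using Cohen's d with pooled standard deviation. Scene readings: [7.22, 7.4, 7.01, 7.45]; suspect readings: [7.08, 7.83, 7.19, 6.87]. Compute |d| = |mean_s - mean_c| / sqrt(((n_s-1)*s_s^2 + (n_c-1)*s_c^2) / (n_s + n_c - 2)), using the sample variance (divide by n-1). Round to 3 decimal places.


Pooled-variance Cohen's d for soil pH comparison:
Scene mean = 29.08 / 4 = 7.27
Suspect mean = 28.97 / 4 = 7.2425
Scene sample variance s_s^2 = 0.0398
Suspect sample variance s_c^2 = 0.171025
Pooled variance = ((n_s-1)*s_s^2 + (n_c-1)*s_c^2) / (n_s + n_c - 2) = 0.105413
Pooled SD = sqrt(0.105413) = 0.324674
Mean difference = 0.0275
|d| = |0.0275| / 0.324674 = 0.085

0.085


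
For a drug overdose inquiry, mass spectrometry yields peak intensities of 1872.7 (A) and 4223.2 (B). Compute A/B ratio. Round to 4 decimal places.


Spectral peak ratio:
Peak A = 1872.7 counts
Peak B = 4223.2 counts
Ratio = 1872.7 / 4223.2 = 0.4434

0.4434


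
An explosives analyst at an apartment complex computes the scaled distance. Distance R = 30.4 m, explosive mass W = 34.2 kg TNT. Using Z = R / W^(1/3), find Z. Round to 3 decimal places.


Scaled distance calculation:
W^(1/3) = 34.2^(1/3) = 3.245952
Z = R / W^(1/3) = 30.4 / 3.245952
Z = 9.366 m/kg^(1/3)

9.366


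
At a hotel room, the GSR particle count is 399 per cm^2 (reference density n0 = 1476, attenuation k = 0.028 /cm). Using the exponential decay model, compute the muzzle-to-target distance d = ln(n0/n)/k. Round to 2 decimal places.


GSR distance calculation:
n0/n = 1476 / 399 = 3.699248
ln(n0/n) = 1.30813
d = 1.30813 / 0.028 = 46.72 cm

46.72


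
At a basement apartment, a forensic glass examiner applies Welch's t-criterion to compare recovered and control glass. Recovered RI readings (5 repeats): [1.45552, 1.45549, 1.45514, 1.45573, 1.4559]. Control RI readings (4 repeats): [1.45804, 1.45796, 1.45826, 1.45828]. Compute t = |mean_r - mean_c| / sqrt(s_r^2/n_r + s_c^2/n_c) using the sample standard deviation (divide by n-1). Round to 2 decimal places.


Welch's t-criterion for glass RI comparison:
Recovered mean = sum / n_r = 7.27778 / 5 = 1.455556
Control mean = sum / n_c = 5.83254 / 4 = 1.458135
Recovered sample variance s_r^2 = 8.183e-08
Control sample variance s_c^2 = 2.54333e-08
Welch SE (unpooled) = sqrt(s_r^2/n_r + s_c^2/n_c) = sqrt(1.6366e-08 + 6.35833e-09) = sqrt(2.27243e-08) = 0.000150746
|mean_r - mean_c| = 0.002579
t = 0.002579 / 0.000150746 = 17.11

17.11


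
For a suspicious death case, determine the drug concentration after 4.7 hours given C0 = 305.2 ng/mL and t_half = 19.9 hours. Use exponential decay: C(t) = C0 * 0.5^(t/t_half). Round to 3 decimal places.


Drug concentration decay:
Number of half-lives = t / t_half = 4.7 / 19.9 = 0.236181
Decay factor = 0.5^0.236181 = 0.84898973
C(t) = 305.2 * 0.84898973 = 259.112 ng/mL

259.112


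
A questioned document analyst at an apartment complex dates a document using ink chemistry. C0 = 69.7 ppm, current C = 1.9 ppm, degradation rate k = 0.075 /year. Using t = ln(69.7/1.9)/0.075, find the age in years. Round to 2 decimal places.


Document age estimation:
C0/C = 69.7 / 1.9 = 36.684211
ln(C0/C) = 3.602346
t = 3.602346 / 0.075 = 48.03 years

48.03


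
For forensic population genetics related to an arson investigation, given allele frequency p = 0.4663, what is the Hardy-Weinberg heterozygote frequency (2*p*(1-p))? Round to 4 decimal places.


Hardy-Weinberg heterozygote frequency:
q = 1 - p = 1 - 0.4663 = 0.5337
2pq = 2 * 0.4663 * 0.5337 = 0.4977

0.4977


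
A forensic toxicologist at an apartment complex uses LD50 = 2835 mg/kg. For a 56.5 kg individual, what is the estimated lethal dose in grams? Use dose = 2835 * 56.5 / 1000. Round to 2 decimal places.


Lethal dose calculation:
Lethal dose = LD50 * body_weight / 1000
= 2835 * 56.5 / 1000
= 160177.5 / 1000
= 160.18 g

160.18


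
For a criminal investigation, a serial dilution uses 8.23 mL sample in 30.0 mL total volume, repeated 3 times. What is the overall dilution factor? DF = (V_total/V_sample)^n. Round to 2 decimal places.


Dilution factor calculation:
Single dilution = V_total / V_sample = 30.0 / 8.23 ≈ 3.6452
Number of dilutions = 3
Total DF = (30.0 / 8.23)^3 (full precision, rounded at the end) = 48.44

48.44


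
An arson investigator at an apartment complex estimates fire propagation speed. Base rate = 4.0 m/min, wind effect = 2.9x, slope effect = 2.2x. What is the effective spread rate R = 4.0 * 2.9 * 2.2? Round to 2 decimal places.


Fire spread rate calculation:
R = R0 * wind_factor * slope_factor
= 4.0 * 2.9 * 2.2
= 11.6 * 2.2
= 25.52 m/min

25.52


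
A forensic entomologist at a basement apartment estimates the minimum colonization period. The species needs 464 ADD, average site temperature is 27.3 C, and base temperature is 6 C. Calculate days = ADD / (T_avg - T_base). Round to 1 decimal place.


Insect development time:
Effective temperature = avg_temp - T_base = 27.3 - 6 = 21.3 C
Days = ADD / effective_temp = 464 / 21.3 = 21.8 days

21.8


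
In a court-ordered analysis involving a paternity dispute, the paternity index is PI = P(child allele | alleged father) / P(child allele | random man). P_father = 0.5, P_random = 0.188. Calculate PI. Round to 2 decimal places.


Paternity Index calculation:
PI = P(allele|father) / P(allele|random)
PI = 0.5 / 0.188
PI = 2.66

2.66


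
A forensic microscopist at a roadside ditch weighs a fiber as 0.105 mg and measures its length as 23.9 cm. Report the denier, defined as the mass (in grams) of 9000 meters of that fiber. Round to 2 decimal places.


Denier calculation:
Mass in grams = 0.105 mg / 1000 = 0.000105 g
Length in meters = 23.9 cm / 100 = 0.239 m
Linear density = mass / length = 0.000105 / 0.239 = 0.00043933 g/m
Denier = (g/m) * 9000 = 0.00043933 * 9000 = 3.95

3.95


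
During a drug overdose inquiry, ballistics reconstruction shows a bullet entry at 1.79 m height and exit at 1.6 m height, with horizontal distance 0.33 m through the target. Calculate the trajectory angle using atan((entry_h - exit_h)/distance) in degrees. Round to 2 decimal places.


Bullet trajectory angle:
Height difference = 1.79 - 1.6 = 0.19 m
angle = atan(0.19 / 0.33)
angle = atan(0.575758)
angle = 29.93 degrees

29.93


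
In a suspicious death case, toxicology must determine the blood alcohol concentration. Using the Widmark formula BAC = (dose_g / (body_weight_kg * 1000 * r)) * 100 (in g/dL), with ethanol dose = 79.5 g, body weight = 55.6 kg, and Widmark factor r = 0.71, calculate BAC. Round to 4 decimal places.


Applying the Widmark formula:
BAC = (dose_g / (body_wt * 1000 * r)) * 100
Denominator = 55.6 * 1000 * 0.71 = 39476
BAC = (79.5 / 39476) * 100
BAC = 0.2014 g/dL

0.2014


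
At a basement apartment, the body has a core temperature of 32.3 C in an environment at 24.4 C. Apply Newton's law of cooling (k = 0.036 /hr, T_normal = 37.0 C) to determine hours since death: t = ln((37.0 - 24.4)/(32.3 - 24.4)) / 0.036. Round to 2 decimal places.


Using Newton's law of cooling:
t = ln((T_normal - T_ambient) / (T_body - T_ambient)) / k
T_normal - T_ambient = 12.6
T_body - T_ambient = 7.9
Ratio = 1.594937
ln(ratio) = 0.466834
t = 0.466834 / 0.036 = 12.97 hours

12.97


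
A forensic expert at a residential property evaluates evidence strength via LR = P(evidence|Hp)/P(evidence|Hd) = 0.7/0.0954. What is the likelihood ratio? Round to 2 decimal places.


Likelihood ratio calculation:
LR = P(E|Hp) / P(E|Hd)
LR = 0.7 / 0.0954
LR = 7.34

7.34


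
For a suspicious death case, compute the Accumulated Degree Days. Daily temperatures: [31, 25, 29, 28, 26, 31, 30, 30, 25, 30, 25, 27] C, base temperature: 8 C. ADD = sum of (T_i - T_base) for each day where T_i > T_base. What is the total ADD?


Computing ADD day by day:
Day 1: max(0, 31 - 8) = 23
Day 2: max(0, 25 - 8) = 17
Day 3: max(0, 29 - 8) = 21
Day 4: max(0, 28 - 8) = 20
Day 5: max(0, 26 - 8) = 18
Day 6: max(0, 31 - 8) = 23
Day 7: max(0, 30 - 8) = 22
Day 8: max(0, 30 - 8) = 22
Day 9: max(0, 25 - 8) = 17
Day 10: max(0, 30 - 8) = 22
Day 11: max(0, 25 - 8) = 17
Day 12: max(0, 27 - 8) = 19
Total ADD = 241

241


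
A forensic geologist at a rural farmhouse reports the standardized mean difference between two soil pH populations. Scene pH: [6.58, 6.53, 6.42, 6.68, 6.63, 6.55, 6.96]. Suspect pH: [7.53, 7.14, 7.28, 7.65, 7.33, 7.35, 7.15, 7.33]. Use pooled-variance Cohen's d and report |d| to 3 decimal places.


Pooled-variance Cohen's d for soil pH comparison:
Scene mean = 46.35 / 7 = 6.621429
Suspect mean = 58.76 / 8 = 7.345
Scene sample variance s_s^2 = 0.028981
Suspect sample variance s_c^2 = 0.030286
Pooled variance = ((n_s-1)*s_s^2 + (n_c-1)*s_c^2) / (n_s + n_c - 2) = 0.029684
Pooled SD = sqrt(0.029684) = 0.17229
Mean difference = -0.723571
|d| = |-0.723571| / 0.17229 = 4.200

4.200


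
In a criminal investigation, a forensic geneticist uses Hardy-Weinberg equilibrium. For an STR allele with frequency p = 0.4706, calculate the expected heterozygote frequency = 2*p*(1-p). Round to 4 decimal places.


Hardy-Weinberg heterozygote frequency:
q = 1 - p = 1 - 0.4706 = 0.5294
2pq = 2 * 0.4706 * 0.5294 = 0.4983

0.4983


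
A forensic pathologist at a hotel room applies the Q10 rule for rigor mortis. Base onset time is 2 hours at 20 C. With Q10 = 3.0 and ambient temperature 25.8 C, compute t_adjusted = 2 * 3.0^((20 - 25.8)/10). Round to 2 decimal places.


Rigor mortis time adjustment:
Exponent = (T_ref - T_actual) / 10 = (20 - 25.8) / 10 = -0.58
Q10 factor = 3.0^-0.58 = 0.52877
t_adjusted = 2 * 0.52877 = 1.06 hours

1.06


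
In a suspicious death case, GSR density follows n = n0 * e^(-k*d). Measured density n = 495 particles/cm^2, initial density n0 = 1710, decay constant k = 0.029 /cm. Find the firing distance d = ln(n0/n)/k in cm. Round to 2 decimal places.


GSR distance calculation:
n0/n = 1710 / 495 = 3.454545
ln(n0/n) = 1.239691
d = 1.239691 / 0.029 = 42.75 cm

42.75


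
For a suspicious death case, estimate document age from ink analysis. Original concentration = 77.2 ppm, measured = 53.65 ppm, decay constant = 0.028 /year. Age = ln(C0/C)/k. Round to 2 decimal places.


Document age estimation:
C0/C = 77.2 / 53.65 = 1.438956
ln(C0/C) = 0.363918
t = 0.363918 / 0.028 = 13.00 years

13.00


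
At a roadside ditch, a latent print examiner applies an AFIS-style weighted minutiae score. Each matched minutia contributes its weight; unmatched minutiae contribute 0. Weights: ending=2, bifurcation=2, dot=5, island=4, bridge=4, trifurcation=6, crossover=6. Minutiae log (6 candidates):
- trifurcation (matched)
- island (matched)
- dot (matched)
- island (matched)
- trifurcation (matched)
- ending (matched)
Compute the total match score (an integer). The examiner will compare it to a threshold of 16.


Weighted minutiae match score:
  trifurcation: matched, +6 (running total 6)
  island: matched, +4 (running total 10)
  dot: matched, +5 (running total 15)
  island: matched, +4 (running total 19)
  trifurcation: matched, +6 (running total 25)
  ending: matched, +2 (running total 27)
Total score = 27
Threshold = 16; verdict = identification

27


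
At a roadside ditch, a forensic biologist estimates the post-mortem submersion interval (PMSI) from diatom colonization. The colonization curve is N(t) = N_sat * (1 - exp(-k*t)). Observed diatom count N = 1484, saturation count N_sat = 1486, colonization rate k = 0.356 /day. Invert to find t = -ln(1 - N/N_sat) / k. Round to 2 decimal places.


PMSI from diatom colonization curve:
N / N_sat = 1484 / 1486 = 0.998654
1 - N/N_sat = 0.001346
ln(1 - N/N_sat) = -6.610618
t = -ln(1 - N/N_sat) / k = -(-6.610618) / 0.356 = 18.57 days

18.57


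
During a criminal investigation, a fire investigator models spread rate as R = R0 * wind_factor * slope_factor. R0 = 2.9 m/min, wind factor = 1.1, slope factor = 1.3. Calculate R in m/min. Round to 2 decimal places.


Fire spread rate calculation:
R = R0 * wind_factor * slope_factor
= 2.9 * 1.1 * 1.3
= 3.19 * 1.3
= 4.15 m/min

4.15


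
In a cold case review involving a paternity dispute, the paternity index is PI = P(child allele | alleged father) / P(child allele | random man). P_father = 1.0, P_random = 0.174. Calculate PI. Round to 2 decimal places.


Paternity Index calculation:
PI = P(allele|father) / P(allele|random)
PI = 1.0 / 0.174
PI = 5.75

5.75


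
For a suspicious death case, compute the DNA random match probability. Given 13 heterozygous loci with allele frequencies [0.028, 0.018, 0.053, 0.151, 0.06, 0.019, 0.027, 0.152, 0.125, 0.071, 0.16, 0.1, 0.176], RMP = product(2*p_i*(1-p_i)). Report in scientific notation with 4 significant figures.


Computing RMP for 13 loci:
Locus 1: 2 * 0.028 * 0.972 = 0.054432
Locus 2: 2 * 0.018 * 0.982 = 0.035352
Locus 3: 2 * 0.053 * 0.947 = 0.100382
Locus 4: 2 * 0.151 * 0.849 = 0.256398
Locus 5: 2 * 0.06 * 0.94 = 0.1128
Locus 6: 2 * 0.019 * 0.981 = 0.037278
Locus 7: 2 * 0.027 * 0.973 = 0.052542
Locus 8: 2 * 0.152 * 0.848 = 0.257792
Locus 9: 2 * 0.125 * 0.875 = 0.21875
Locus 10: 2 * 0.071 * 0.929 = 0.131918
Locus 11: 2 * 0.16 * 0.84 = 0.2688
Locus 12: 2 * 0.1 * 0.9 = 0.18
Locus 13: 2 * 0.176 * 0.824 = 0.290048
RMP = 1.142e-12

1.142e-12


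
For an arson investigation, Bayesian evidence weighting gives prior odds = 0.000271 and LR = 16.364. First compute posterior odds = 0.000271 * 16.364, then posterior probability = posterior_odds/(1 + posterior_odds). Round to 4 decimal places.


Bayesian evidence evaluation:
Posterior odds = prior_odds * LR = 0.000271 * 16.364 = 0.004434644
Posterior probability = posterior_odds / (1 + posterior_odds)
= 0.004434644 / (1 + 0.004434644)
= 0.004434644 / 1.004434644
= 0.0044

0.0044


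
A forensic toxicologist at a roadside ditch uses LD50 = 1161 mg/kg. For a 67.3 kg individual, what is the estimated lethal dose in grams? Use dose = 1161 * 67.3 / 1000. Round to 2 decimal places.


Lethal dose calculation:
Lethal dose = LD50 * body_weight / 1000
= 1161 * 67.3 / 1000
= 78135.3 / 1000
= 78.14 g

78.14
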